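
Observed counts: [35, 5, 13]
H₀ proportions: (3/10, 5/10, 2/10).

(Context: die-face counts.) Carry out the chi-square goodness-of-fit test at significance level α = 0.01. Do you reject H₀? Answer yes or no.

n = 53; E_i = n·p_i = [15.90, 26.50, 10.60]
χ² = (35−15.90)²/15.90 + (5−26.50)²/26.50 + (13−10.60)²/10.60 = 40.9308
df = 2
p-value (upper-tail) = 0.00000
At α=0.01: p < α → reject H₀

reject H₀: yes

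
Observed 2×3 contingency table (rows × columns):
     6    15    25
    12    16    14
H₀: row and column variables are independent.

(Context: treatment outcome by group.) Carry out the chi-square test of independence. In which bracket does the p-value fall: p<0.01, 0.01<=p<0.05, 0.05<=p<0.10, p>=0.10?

Row totals [46, 42], col totals [18, 31, 39], n=88
χ² = (6−9.41)²/9.41 + (15−16.20)²/16.20 + (25−20.39)²/20.39 + (12−8.59)²/8.59 + (16−14.80)²/14.80 + (14−18.61)²/18.61 = 4.9633
df = 2
p-value (upper-tail) = 0.08361
→ bracket: 0.05<=p<0.10

p-value bracket: 0.05<=p<0.10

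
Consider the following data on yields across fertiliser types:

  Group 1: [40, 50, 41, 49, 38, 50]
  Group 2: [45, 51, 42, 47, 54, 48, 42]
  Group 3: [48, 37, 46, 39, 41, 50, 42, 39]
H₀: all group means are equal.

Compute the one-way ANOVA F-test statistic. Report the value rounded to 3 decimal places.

Group means [44.67, 47.00, 42.75], grand mean 44.714
SSB = Σnᵢ(x̄ᵢ−x̄)² = 67.452; SSW = ΣΣ(x−x̄ᵢ)² = 430.833
MSB = 67.452/2 = 33.7262; MSW = 430.833/18 = 23.9352
F = MSB/MSW = 1.4091
df = (2, 18)

test statistic = 1.409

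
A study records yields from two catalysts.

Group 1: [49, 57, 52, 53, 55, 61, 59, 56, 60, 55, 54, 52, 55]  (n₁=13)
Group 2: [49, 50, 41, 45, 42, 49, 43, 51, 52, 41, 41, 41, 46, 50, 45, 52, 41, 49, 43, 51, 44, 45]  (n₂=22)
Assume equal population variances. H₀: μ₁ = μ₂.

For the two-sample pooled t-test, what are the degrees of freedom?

degrees of freedom = 33

df = n₁ + n₂ − 2 = 13 + 22 − 2 = 33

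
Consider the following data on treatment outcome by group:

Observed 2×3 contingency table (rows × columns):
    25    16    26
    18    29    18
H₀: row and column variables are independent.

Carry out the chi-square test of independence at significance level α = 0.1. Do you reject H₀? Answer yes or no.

reject H₀: yes

Row totals [67, 65], col totals [43, 45, 44], n=132
χ² = (25−21.83)²/21.83 + (16−22.84)²/22.84 + (26−22.33)²/22.33 + (18−21.17)²/21.17 + (29−22.16)²/22.16 + (18−21.67)²/21.67 = 6.3208
df = 2
p-value (upper-tail) = 0.04241
At α=0.1: p < α → reject H₀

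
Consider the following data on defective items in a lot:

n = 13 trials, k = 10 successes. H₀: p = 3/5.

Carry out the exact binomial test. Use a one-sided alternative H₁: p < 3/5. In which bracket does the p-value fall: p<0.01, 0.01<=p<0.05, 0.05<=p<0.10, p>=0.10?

Exact binomial: n=13, k=10, p₀=3/5=0.6000
P(X≤10) from Σ C(n,i)·p₀^i·(1−p₀)^(n−i)
p-value (one-sided, H₁ less) = 0.94210
→ bracket: p>=0.10

p-value bracket: p>=0.10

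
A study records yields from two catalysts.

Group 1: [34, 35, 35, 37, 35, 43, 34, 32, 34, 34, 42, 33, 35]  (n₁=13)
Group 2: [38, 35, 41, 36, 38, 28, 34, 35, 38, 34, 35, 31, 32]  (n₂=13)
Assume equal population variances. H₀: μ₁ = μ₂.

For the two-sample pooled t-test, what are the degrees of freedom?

df = n₁ + n₂ − 2 = 13 + 13 − 2 = 24

degrees of freedom = 24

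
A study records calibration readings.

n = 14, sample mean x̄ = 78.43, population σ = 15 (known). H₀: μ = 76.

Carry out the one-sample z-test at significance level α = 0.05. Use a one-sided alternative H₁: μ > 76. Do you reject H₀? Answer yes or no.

reject H₀: no

SE = σ/√n = 15/√14 = 4.0089
z = (x̄−μ₀)/SE = (78.43−76)/4.0089 = 0.6061
p-value (one-sided, H₁ greater) = 0.27221
At α=0.05: p ≥ α → fail to reject H₀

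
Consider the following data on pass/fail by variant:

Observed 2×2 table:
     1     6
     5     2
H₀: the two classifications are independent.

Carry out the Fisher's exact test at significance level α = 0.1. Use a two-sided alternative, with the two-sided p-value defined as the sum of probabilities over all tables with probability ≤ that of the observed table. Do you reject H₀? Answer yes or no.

reject H₀: no

Margins: r₁=7, r₂=7, c₁=6, c₂=8, n=14
p_obs = C(7,1)·C(7,5)/C(14,6); sum pmf over tables with pmf ≤ p_obs
p-value (two-sided) = 0.10256
At α=0.1: p ≥ α → fail to reject H₀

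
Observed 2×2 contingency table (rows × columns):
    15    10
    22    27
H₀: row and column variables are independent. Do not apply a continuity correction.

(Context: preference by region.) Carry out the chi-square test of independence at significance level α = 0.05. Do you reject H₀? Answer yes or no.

Row totals [25, 49], col totals [37, 37], n=74
χ² = (15−12.50)²/12.50 + (10−12.50)²/12.50 + (22−24.50)²/24.50 + (27−24.50)²/24.50 = 1.5102
df = 1
p-value (upper-tail) = 0.21911
At α=0.05: p ≥ α → fail to reject H₀

reject H₀: no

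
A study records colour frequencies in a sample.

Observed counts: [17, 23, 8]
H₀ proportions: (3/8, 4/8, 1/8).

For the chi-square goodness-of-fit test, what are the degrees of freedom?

df = k − 1 = 3 − 1 = 2

degrees of freedom = 2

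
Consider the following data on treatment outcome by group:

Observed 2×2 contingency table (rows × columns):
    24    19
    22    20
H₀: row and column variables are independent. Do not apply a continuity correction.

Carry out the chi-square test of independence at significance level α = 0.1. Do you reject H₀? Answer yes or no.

Row totals [43, 42], col totals [46, 39], n=85
χ² = (24−23.27)²/23.27 + (19−19.73)²/19.73 + (22−22.73)²/22.73 + (20−19.27)²/19.27 = 0.1008
df = 1
p-value (upper-tail) = 0.75082
At α=0.1: p ≥ α → fail to reject H₀

reject H₀: no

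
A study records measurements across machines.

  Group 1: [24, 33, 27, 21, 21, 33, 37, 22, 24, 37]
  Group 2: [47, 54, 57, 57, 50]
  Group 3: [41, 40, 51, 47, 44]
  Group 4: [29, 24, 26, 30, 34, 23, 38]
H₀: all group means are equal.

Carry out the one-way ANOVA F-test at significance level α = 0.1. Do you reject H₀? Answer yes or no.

Group means [27.90, 53.00, 44.60, 29.14], grand mean 35.963
SSB = Σnᵢ(x̄ᵢ−x̄)² = 2800.006; SSW = ΣΣ(x−x̄ᵢ)² = 714.957
MSB = 2800.006/3 = 933.3353; MSW = 714.957/23 = 31.0851
F = MSB/MSW = 30.0252
df = (3, 23)
p-value (upper-tail) = 0.00000
At α=0.1: p < α → reject H₀

reject H₀: yes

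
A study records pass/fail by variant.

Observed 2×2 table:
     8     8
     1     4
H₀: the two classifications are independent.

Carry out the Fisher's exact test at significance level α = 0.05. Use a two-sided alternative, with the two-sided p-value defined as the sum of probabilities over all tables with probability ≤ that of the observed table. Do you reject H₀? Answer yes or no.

reject H₀: no

Margins: r₁=16, r₂=5, c₁=9, c₂=12, n=21
p_obs = C(16,8)·C(5,1)/C(21,9); sum pmf over tables with pmf ≤ p_obs
p-value (two-sided) = 0.33835
At α=0.05: p ≥ α → fail to reject H₀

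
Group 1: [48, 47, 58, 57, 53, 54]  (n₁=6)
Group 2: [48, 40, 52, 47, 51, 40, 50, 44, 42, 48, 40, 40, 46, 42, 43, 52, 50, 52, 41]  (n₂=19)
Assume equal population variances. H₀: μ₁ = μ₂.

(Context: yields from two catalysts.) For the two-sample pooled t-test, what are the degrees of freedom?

degrees of freedom = 23

df = n₁ + n₂ − 2 = 6 + 19 − 2 = 23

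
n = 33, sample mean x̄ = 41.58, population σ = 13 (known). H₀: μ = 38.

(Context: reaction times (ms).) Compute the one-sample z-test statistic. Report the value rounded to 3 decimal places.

test statistic = 1.582

SE = σ/√n = 13/√33 = 2.2630
z = (x̄−μ₀)/SE = (41.58−38)/2.2630 = 1.5820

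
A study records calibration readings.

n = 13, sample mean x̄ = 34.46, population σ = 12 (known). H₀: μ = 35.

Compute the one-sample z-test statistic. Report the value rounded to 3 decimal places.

SE = σ/√n = 12/√13 = 3.3282
z = (x̄−μ₀)/SE = (34.46−35)/3.3282 = -0.1622

test statistic = -0.162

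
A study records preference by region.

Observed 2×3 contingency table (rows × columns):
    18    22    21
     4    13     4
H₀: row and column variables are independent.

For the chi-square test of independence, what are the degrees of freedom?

df = (r−1)(c−1) = (2−1)·(3−1) = 2

degrees of freedom = 2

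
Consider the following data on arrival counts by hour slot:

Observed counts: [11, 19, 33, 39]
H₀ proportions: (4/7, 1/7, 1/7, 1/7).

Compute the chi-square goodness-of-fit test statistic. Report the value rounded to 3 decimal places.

n = 102; E_i = n·p_i = [58.29, 14.57, 14.57, 14.57]
χ² = (11−58.29)²/58.29 + (19−14.57)²/14.57 + (33−14.57)²/14.57 + (39−14.57)²/14.57 = 103.9681
df = 3

test statistic = 103.968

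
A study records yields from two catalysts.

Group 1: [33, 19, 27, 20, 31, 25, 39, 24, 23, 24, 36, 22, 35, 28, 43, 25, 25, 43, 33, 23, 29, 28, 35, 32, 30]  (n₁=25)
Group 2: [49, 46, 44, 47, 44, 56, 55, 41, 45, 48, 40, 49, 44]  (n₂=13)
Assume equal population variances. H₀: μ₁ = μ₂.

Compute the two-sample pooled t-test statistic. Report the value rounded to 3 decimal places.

test statistic = -8.404

x̄₁=29.280, s₁=6.655, n₁=25
x̄₂=46.769, s₂=4.746, n₂=13
s_p² = [24·6.655² + 12·4.746²]/36 = 37.0374
SE = √(s_p²·(1/25+1/13)) = 2.0810
t = (29.280−46.769)/2.0810 = -8.4043
df = 36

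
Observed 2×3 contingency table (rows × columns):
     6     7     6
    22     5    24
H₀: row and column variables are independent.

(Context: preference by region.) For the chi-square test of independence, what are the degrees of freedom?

degrees of freedom = 2

df = (r−1)(c−1) = (2−1)·(3−1) = 2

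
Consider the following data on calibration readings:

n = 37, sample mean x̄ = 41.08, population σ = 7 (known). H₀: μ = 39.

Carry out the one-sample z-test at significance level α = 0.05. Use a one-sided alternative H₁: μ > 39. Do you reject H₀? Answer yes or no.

SE = σ/√n = 7/√37 = 1.1508
z = (x̄−μ₀)/SE = (41.08−39)/1.1508 = 1.8074
p-value (one-sided, H₁ greater) = 0.03535
At α=0.05: p < α → reject H₀

reject H₀: yes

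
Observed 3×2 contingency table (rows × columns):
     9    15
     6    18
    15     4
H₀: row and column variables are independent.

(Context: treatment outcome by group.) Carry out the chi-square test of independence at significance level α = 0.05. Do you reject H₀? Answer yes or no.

reject H₀: yes

Row totals [24, 24, 19], col totals [30, 37], n=67
χ² = (9−10.75)²/10.75 + (15−13.25)²/13.25 + (6−10.75)²/10.75 + (18−13.25)²/13.25 + (15−8.51)²/8.51 + (4−10.49)²/10.49 = 13.2821
df = 2
p-value (upper-tail) = 0.00131
At α=0.05: p < α → reject H₀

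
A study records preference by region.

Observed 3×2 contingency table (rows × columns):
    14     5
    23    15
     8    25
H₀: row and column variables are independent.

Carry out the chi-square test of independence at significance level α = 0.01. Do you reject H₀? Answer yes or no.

Row totals [19, 38, 33], col totals [45, 45], n=90
χ² = (14−9.50)²/9.50 + (5−9.50)²/9.50 + (23−19.00)²/19.00 + (15−19.00)²/19.00 + (8−16.50)²/16.50 + (25−16.50)²/16.50 = 14.7049
df = 2
p-value (upper-tail) = 0.00064
At α=0.01: p < α → reject H₀

reject H₀: yes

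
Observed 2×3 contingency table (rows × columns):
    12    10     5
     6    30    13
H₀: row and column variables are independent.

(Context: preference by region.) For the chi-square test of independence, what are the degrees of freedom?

degrees of freedom = 2

df = (r−1)(c−1) = (2−1)·(3−1) = 2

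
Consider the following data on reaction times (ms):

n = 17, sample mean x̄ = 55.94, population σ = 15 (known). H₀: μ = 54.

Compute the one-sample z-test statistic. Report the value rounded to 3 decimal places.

test statistic = 0.533

SE = σ/√n = 15/√17 = 3.6380
z = (x̄−μ₀)/SE = (55.94−54)/3.6380 = 0.5333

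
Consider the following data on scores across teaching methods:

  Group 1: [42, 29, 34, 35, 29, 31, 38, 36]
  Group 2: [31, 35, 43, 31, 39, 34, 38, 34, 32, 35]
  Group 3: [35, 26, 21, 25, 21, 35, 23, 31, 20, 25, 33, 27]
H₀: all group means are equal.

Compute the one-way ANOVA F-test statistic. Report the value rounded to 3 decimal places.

Group means [34.25, 35.20, 26.83], grand mean 31.600
SSB = Σnᵢ(x̄ᵢ−x̄)² = 458.433; SSW = ΣΣ(x−x̄ᵢ)² = 600.767
MSB = 458.433/2 = 229.2167; MSW = 600.767/27 = 22.2506
F = MSB/MSW = 10.3016
df = (2, 27)

test statistic = 10.302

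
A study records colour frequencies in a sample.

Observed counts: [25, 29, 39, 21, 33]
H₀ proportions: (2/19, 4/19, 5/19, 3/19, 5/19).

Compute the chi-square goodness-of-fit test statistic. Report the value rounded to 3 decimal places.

n = 147; E_i = n·p_i = [15.47, 30.95, 38.68, 23.21, 38.68]
χ² = (25−15.47)²/15.47 + (29−30.95)²/30.95 + (39−38.68)²/38.68 + (21−23.21)²/23.21 + (33−38.68)²/38.68 = 7.0357
df = 4

test statistic = 7.036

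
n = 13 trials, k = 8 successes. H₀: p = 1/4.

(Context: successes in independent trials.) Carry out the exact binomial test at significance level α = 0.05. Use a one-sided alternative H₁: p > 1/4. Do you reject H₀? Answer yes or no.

Exact binomial: n=13, k=8, p₀=1/4=0.2500
P(X≥8) from Σ C(n,i)·p₀^i·(1−p₀)^(n−i)
p-value (one-sided, H₁ greater) = 0.00565
At α=0.05: p < α → reject H₀

reject H₀: yes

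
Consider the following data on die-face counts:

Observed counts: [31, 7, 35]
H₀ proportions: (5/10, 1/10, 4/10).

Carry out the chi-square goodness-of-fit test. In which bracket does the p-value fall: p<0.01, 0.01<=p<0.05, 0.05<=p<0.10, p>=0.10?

p-value bracket: p>=0.10

n = 73; E_i = n·p_i = [36.50, 7.30, 29.20]
χ² = (31−36.50)²/36.50 + (7−7.30)²/7.30 + (35−29.20)²/29.20 = 1.9932
df = 2
p-value (upper-tail) = 0.36914
→ bracket: p>=0.10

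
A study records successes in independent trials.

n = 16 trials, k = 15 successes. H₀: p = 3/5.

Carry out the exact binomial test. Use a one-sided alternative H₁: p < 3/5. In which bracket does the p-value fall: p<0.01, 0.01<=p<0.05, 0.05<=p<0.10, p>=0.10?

Exact binomial: n=16, k=15, p₀=3/5=0.6000
P(X≤15) from Σ C(n,i)·p₀^i·(1−p₀)^(n−i)
p-value (one-sided, H₁ less) = 0.99972
→ bracket: p>=0.10

p-value bracket: p>=0.10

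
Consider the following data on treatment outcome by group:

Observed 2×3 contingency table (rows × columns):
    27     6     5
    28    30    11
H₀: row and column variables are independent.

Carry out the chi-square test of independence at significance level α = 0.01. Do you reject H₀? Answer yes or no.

reject H₀: yes

Row totals [38, 69], col totals [55, 36, 16], n=107
χ² = (27−19.53)²/19.53 + (6−12.79)²/12.79 + (5−5.68)²/5.68 + (28−35.47)²/35.47 + (30−23.21)²/23.21 + (11−10.32)²/10.32 = 10.1378
df = 2
p-value (upper-tail) = 0.00629
At α=0.01: p < α → reject H₀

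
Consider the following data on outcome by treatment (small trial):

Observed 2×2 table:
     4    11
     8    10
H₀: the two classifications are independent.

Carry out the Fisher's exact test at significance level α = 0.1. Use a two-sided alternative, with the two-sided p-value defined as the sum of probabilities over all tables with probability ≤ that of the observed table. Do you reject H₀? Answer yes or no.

Margins: r₁=15, r₂=18, c₁=12, c₂=21, n=33
p_obs = C(15,4)·C(18,8)/C(33,12); sum pmf over tables with pmf ≤ p_obs
p-value (two-sided) = 0.46880
At α=0.1: p ≥ α → fail to reject H₀

reject H₀: no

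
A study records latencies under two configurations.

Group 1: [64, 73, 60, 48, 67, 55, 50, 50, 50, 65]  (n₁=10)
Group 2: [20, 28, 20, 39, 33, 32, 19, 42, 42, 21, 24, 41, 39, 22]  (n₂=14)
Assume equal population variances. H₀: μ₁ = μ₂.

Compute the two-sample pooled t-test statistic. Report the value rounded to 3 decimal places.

test statistic = 7.522

x̄₁=58.200, s₁=8.791, n₁=10
x̄₂=30.143, s₂=9.156, n₂=14
s_p² = [9·8.791² + 13·9.156²]/22 = 81.1506
SE = √(s_p²·(1/10+1/14)) = 3.7298
t = (58.200−30.143)/3.7298 = 7.5224
df = 22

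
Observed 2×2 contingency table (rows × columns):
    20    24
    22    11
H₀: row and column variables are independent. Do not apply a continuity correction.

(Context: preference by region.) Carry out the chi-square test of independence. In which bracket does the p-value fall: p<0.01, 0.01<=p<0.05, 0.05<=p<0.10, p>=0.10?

p-value bracket: 0.05<=p<0.10

Row totals [44, 33], col totals [42, 35], n=77
χ² = (20−24.00)²/24.00 + (24−20.00)²/20.00 + (22−18.00)²/18.00 + (11−15.00)²/15.00 = 3.4222
df = 1
p-value (upper-tail) = 0.06432
→ bracket: 0.05<=p<0.10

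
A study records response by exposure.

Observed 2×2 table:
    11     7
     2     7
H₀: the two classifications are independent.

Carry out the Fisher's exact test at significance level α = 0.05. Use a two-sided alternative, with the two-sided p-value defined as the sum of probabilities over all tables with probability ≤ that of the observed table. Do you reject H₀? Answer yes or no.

Margins: r₁=18, r₂=9, c₁=13, c₂=14, n=27
p_obs = C(18,11)·C(9,2)/C(27,13); sum pmf over tables with pmf ≤ p_obs
p-value (two-sided) = 0.10319
At α=0.05: p ≥ α → fail to reject H₀

reject H₀: no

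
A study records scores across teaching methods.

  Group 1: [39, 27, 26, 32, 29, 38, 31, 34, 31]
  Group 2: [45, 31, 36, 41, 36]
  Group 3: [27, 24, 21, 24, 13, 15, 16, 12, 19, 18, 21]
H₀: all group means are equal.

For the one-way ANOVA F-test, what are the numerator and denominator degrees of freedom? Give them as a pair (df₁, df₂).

k = 3 groups, N = 25 total
df = (k−1, N−k) = (3−1, 25−3) = (2, 22)

degrees of freedom = [2, 22]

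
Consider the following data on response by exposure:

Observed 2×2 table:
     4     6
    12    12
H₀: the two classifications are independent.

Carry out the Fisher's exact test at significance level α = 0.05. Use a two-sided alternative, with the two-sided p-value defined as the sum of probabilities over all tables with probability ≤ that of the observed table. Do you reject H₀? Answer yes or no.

Margins: r₁=10, r₂=24, c₁=16, c₂=18, n=34
p_obs = C(10,4)·C(24,12)/C(34,16); sum pmf over tables with pmf ≤ p_obs
p-value (two-sided) = 0.71459
At α=0.05: p ≥ α → fail to reject H₀

reject H₀: no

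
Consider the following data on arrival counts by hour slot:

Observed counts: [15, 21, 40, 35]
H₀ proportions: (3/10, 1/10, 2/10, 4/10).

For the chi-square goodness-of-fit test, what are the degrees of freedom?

df = k − 1 = 4 − 1 = 3

degrees of freedom = 3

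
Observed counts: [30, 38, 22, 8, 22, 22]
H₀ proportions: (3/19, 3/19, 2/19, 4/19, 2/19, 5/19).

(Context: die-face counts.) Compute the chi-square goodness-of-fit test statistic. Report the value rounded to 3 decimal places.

n = 142; E_i = n·p_i = [22.42, 22.42, 14.95, 29.89, 14.95, 37.37]
χ² = (30−22.42)²/22.42 + (38−22.42)²/22.42 + (22−14.95)²/14.95 + (8−29.89)²/29.89 + (22−14.95)²/14.95 + (22−37.37)²/37.37 = 42.3981
df = 5

test statistic = 42.398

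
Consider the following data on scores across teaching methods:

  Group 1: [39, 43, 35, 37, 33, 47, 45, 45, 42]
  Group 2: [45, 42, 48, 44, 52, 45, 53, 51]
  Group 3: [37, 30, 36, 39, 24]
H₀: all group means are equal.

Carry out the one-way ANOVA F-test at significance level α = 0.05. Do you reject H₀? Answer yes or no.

Group means [40.67, 47.50, 33.20], grand mean 41.455
SSB = Σnᵢ(x̄ᵢ−x̄)² = 638.655; SSW = ΣΣ(x−x̄ᵢ)² = 460.800
MSB = 638.655/2 = 319.3273; MSW = 460.800/19 = 24.2526
F = MSB/MSW = 13.1667
df = (2, 19)
p-value (upper-tail) = 0.00026
At α=0.05: p < α → reject H₀

reject H₀: yes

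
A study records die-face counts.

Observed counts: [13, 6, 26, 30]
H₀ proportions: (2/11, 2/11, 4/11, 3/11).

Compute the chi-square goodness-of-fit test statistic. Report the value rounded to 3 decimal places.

n = 75; E_i = n·p_i = [13.64, 13.64, 27.27, 20.45]
χ² = (13−13.64)²/13.64 + (6−13.64)²/13.64 + (26−27.27)²/27.27 + (30−20.45)²/20.45 = 8.8200
df = 3

test statistic = 8.820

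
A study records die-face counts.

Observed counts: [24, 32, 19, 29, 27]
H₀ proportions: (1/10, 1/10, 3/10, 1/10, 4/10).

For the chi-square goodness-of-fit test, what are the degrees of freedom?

degrees of freedom = 4

df = k − 1 = 5 − 1 = 4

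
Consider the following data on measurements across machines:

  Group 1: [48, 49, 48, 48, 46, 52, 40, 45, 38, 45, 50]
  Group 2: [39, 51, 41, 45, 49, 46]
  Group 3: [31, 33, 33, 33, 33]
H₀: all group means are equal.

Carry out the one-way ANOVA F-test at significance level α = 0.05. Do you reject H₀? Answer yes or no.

reject H₀: yes

Group means [46.27, 45.17, 32.60], grand mean 42.864
SSB = Σnᵢ(x̄ᵢ−x̄)² = 686.376; SSW = ΣΣ(x−x̄ᵢ)² = 282.215
MSB = 686.376/2 = 343.1879; MSW = 282.215/19 = 14.8534
F = MSB/MSW = 23.1050
df = (2, 19)
p-value (upper-tail) = 0.00001
At α=0.05: p < α → reject H₀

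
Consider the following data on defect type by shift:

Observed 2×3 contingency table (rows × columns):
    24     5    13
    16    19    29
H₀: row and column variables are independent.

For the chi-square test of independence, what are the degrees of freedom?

degrees of freedom = 2

df = (r−1)(c−1) = (2−1)·(3−1) = 2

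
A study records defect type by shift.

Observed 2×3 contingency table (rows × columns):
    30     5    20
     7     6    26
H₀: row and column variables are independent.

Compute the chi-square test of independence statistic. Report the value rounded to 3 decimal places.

Row totals [55, 39], col totals [37, 11, 46], n=94
χ² = (30−21.65)²/21.65 + (5−6.44)²/6.44 + (20−26.91)²/26.91 + (7−15.35)²/15.35 + (6−4.56)²/4.56 + (26−19.09)²/19.09 = 12.8188
df = 2

test statistic = 12.819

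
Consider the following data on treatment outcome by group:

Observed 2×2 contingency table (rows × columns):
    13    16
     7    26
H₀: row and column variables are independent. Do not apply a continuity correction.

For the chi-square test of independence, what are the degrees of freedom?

df = (r−1)(c−1) = (2−1)·(2−1) = 1

degrees of freedom = 1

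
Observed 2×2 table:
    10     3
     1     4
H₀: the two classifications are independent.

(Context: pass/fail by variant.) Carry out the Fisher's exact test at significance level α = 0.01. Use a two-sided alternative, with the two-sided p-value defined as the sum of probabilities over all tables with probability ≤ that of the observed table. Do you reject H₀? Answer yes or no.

Margins: r₁=13, r₂=5, c₁=11, c₂=7, n=18
p_obs = C(13,10)·C(5,1)/C(18,11); sum pmf over tables with pmf ≤ p_obs
p-value (two-sided) = 0.04739
At α=0.01: p ≥ α → fail to reject H₀

reject H₀: no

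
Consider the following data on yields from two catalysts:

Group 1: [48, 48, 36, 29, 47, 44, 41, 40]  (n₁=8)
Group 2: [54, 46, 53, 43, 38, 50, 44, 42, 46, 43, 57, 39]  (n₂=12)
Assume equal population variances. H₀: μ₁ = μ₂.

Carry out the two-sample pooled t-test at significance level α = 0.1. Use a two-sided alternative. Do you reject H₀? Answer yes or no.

x̄₁=41.625, s₁=6.653, n₁=8
x̄₂=46.250, s₂=6.032, n₂=12
s_p² = [7·6.653² + 11·6.032²]/18 = 39.4514
SE = √(s_p²·(1/8+1/12)) = 2.8669
t = (41.625−46.250)/2.8669 = -1.6132
df = 18
p-value (two-sided) = 0.12408
At α=0.1: p ≥ α → fail to reject H₀

reject H₀: no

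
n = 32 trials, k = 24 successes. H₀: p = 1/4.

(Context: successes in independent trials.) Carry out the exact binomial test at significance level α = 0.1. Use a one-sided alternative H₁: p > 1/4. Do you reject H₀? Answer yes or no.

Exact binomial: n=32, k=24, p₀=1/4=0.2500
P(X≥24) from Σ C(n,i)·p₀^i·(1−p₀)^(n−i)
p-value (one-sided, H₁ greater) = 0.00000
At α=0.1: p < α → reject H₀

reject H₀: yes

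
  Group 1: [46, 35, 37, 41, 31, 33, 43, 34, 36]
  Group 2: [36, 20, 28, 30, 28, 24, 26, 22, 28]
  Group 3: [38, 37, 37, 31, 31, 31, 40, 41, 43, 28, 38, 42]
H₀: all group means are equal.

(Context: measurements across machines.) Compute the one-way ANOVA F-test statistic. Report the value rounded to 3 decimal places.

test statistic = 13.011

Group means [37.33, 26.89, 36.42], grand mean 33.833
SSB = Σnᵢ(x̄ᵢ−x̄)² = 624.361; SSW = ΣΣ(x−x̄ᵢ)² = 647.806
MSB = 624.361/2 = 312.1806; MSW = 647.806/27 = 23.9928
F = MSB/MSW = 13.0114
df = (2, 27)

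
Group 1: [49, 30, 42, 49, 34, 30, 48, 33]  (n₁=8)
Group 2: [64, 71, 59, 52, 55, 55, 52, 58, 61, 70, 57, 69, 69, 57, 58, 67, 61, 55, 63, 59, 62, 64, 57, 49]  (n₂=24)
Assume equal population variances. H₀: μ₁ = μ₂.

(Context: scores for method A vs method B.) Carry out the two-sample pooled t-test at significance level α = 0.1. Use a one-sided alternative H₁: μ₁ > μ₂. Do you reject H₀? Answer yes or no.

reject H₀: no

x̄₁=39.375, s₁=8.551, n₁=8
x̄₂=60.167, s₂=6.041, n₂=24
s_p² = [7·8.551² + 23·6.041²]/30 = 45.0403
SE = √(s_p²·(1/8+1/24)) = 2.7398
t = (39.375−60.167)/2.7398 = -7.5886
df = 30
p-value (one-sided, H₁ greater) = 1.00000
At α=0.1: p ≥ α → fail to reject H₀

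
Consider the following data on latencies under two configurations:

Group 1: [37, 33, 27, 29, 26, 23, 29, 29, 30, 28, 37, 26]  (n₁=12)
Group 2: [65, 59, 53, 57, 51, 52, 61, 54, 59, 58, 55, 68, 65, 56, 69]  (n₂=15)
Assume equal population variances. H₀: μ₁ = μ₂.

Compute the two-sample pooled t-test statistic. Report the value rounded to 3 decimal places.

x̄₁=29.500, s₁=4.275, n₁=12
x̄₂=58.800, s₂=5.735, n₂=15
s_p² = [11·4.275² + 14·5.735²]/25 = 26.4560
SE = √(s_p²·(1/12+1/15)) = 1.9921
t = (29.500−58.800)/1.9921 = -14.7082
df = 25

test statistic = -14.708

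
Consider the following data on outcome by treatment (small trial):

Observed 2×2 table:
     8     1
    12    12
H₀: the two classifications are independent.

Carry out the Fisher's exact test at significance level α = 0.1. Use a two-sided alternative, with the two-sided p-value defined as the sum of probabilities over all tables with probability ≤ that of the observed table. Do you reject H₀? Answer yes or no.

reject H₀: yes

Margins: r₁=9, r₂=24, c₁=20, c₂=13, n=33
p_obs = C(9,8)·C(24,12)/C(33,20); sum pmf over tables with pmf ≤ p_obs
p-value (two-sided) = 0.05596
At α=0.1: p < α → reject H₀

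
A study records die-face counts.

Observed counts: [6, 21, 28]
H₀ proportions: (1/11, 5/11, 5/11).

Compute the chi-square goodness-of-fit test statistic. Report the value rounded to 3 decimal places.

test statistic = 1.200

n = 55; E_i = n·p_i = [5.00, 25.00, 25.00]
χ² = (6−5.00)²/5.00 + (21−25.00)²/25.00 + (28−25.00)²/25.00 = 1.2000
df = 2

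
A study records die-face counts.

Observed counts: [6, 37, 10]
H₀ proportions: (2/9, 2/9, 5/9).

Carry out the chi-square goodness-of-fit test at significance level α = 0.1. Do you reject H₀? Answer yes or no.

n = 53; E_i = n·p_i = [11.78, 11.78, 29.44]
χ² = (6−11.78)²/11.78 + (37−11.78)²/11.78 + (10−29.44)²/29.44 = 69.6887
df = 2
p-value (upper-tail) = 0.00000
At α=0.1: p < α → reject H₀

reject H₀: yes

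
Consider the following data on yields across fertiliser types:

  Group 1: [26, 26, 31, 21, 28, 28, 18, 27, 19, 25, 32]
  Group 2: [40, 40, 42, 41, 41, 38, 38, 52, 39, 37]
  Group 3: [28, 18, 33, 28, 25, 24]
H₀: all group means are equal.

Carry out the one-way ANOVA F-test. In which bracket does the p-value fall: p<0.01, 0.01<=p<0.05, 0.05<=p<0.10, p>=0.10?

Group means [25.55, 40.80, 26.00], grand mean 31.296
SSB = Σnᵢ(x̄ᵢ−x̄)² = 1435.302; SSW = ΣΣ(x−x̄ᵢ)² = 494.327
MSB = 1435.302/2 = 717.6512; MSW = 494.327/24 = 20.5970
F = MSB/MSW = 34.8426
df = (2, 24)
p-value (upper-tail) = 0.00000
→ bracket: p<0.01

p-value bracket: p<0.01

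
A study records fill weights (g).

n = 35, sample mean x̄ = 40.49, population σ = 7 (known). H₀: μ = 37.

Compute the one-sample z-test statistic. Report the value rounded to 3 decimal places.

test statistic = 2.950

SE = σ/√n = 7/√35 = 1.1832
z = (x̄−μ₀)/SE = (40.49−37)/1.1832 = 2.9496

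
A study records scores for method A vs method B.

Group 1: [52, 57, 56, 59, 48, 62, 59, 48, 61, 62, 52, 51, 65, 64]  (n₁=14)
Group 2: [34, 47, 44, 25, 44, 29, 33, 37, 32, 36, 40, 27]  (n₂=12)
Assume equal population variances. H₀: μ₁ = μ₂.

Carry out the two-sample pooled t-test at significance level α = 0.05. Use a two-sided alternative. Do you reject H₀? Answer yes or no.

x̄₁=56.857, s₁=5.789, n₁=14
x̄₂=35.667, s₂=7.037, n₂=12
s_p² = [13·5.789² + 11·7.037²]/24 = 40.8492
SE = √(s_p²·(1/14+1/12)) = 2.5143
t = (56.857−35.667)/2.5143 = 8.4279
df = 24
p-value (two-sided) = 0.00000
At α=0.05: p < α → reject H₀

reject H₀: yes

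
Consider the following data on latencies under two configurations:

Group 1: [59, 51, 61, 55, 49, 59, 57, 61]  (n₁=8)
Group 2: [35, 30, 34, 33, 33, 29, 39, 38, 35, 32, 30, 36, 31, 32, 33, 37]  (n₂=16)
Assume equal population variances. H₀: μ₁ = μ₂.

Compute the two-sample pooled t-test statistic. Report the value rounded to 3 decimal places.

test statistic = 15.067

x̄₁=56.500, s₁=4.504, n₁=8
x̄₂=33.562, s₂=2.943, n₂=16
s_p² = [7·4.504² + 15·2.943²]/22 = 12.3608
SE = √(s_p²·(1/8+1/16)) = 1.5224
t = (56.500−33.562)/1.5224 = 15.0668
df = 22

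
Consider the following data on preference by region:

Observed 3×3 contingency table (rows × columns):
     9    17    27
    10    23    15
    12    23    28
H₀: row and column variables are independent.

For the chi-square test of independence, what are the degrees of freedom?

degrees of freedom = 4

df = (r−1)(c−1) = (3−1)·(3−1) = 4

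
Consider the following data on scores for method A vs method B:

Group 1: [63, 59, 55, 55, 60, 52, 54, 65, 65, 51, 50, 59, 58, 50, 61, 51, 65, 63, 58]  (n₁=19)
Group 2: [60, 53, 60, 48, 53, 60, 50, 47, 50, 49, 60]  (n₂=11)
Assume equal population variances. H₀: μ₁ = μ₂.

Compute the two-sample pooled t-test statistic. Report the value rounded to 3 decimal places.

test statistic = 1.958

x̄₁=57.579, s₁=5.295, n₁=19
x̄₂=53.636, s₂=5.353, n₂=11
s_p² = [18·5.295² + 10·5.353²]/28 = 28.2563
SE = √(s_p²·(1/19+1/11)) = 2.0139
t = (57.579−53.636)/2.0139 = 1.9577
df = 28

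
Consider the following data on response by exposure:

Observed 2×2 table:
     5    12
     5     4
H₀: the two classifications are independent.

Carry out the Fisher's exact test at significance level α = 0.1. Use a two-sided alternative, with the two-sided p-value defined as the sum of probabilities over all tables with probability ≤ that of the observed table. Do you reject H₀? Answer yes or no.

reject H₀: no

Margins: r₁=17, r₂=9, c₁=10, c₂=16, n=26
p_obs = C(17,5)·C(9,5)/C(26,10); sum pmf over tables with pmf ≤ p_obs
p-value (two-sided) = 0.23412
At α=0.1: p ≥ α → fail to reject H₀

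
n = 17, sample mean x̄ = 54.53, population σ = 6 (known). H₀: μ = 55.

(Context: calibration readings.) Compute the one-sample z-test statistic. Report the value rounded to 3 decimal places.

SE = σ/√n = 6/√17 = 1.4552
z = (x̄−μ₀)/SE = (54.53−55)/1.4552 = -0.3230

test statistic = -0.323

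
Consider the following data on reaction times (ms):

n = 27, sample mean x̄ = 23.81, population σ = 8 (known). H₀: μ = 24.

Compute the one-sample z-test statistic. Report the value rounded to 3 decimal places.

test statistic = -0.123

SE = σ/√n = 8/√27 = 1.5396
z = (x̄−μ₀)/SE = (23.81−24)/1.5396 = -0.1234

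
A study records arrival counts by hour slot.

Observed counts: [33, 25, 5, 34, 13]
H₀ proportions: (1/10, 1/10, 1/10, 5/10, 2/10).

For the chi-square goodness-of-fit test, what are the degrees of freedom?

degrees of freedom = 4

df = k − 1 = 5 − 1 = 4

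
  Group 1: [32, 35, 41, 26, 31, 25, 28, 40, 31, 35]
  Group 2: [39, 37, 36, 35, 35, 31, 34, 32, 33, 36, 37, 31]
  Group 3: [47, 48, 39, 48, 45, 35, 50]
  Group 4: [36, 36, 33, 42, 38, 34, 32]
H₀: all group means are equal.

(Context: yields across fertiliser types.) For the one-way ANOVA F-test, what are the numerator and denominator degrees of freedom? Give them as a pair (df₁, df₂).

k = 4 groups, N = 36 total
df = (k−1, N−k) = (4−1, 36−4) = (3, 32)

degrees of freedom = [3, 32]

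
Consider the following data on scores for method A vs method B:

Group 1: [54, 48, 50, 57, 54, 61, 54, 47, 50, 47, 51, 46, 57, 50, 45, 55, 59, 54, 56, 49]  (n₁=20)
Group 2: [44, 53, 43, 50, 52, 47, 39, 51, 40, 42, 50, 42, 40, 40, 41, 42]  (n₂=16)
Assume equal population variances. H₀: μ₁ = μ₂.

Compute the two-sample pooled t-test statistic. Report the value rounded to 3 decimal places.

x̄₁=52.200, s₁=4.549, n₁=20
x̄₂=44.750, s₂=4.906, n₂=16
s_p² = [19·4.549² + 15·4.906²]/34 = 22.1824
SE = √(s_p²·(1/20+1/16)) = 1.5797
t = (52.200−44.750)/1.5797 = 4.7160
df = 34

test statistic = 4.716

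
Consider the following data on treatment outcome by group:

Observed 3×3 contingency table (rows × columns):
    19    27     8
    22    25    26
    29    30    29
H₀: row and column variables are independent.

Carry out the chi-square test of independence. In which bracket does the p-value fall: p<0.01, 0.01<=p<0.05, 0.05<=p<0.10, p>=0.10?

Row totals [54, 73, 88], col totals [70, 82, 63], n=215
χ² = (19−17.58)²/17.58 + (27−20.60)²/20.60 + (8−15.82)²/15.82 + (22−23.77)²/23.77 + (25−27.84)²/27.84 + (26−21.39)²/21.39 + (29−28.65)²/28.65 + (30−33.56)²/33.56 + (29−25.79)²/25.79 = 8.1718
df = 4
p-value (upper-tail) = 0.08548
→ bracket: 0.05<=p<0.10

p-value bracket: 0.05<=p<0.10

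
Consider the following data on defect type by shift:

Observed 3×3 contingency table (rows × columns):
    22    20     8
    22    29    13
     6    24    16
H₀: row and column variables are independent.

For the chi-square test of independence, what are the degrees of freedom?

df = (r−1)(c−1) = (3−1)·(3−1) = 4

degrees of freedom = 4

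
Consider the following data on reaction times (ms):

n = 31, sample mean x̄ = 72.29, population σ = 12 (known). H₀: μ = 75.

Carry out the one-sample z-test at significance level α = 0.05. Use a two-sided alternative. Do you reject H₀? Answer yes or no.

reject H₀: no

SE = σ/√n = 12/√31 = 2.1553
z = (x̄−μ₀)/SE = (72.29−75)/2.1553 = -1.2574
p-value (two-sided) = 0.20861
At α=0.05: p ≥ α → fail to reject H₀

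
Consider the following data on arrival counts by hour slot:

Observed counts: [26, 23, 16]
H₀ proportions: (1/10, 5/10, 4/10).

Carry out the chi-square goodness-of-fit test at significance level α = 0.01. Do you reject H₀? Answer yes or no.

reject H₀: yes

n = 65; E_i = n·p_i = [6.50, 32.50, 26.00]
χ² = (26−6.50)²/6.50 + (23−32.50)²/32.50 + (16−26.00)²/26.00 = 65.1231
df = 2
p-value (upper-tail) = 0.00000
At α=0.01: p < α → reject H₀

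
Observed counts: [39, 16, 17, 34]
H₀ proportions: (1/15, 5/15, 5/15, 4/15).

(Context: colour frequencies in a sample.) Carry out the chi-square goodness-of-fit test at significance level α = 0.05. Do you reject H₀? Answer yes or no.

n = 106; E_i = n·p_i = [7.07, 35.33, 35.33, 28.27]
χ² = (39−7.07)²/7.07 + (16−35.33)²/35.33 + (17−35.33)²/35.33 + (34−28.27)²/28.27 = 165.5566
df = 3
p-value (upper-tail) = 0.00000
At α=0.05: p < α → reject H₀

reject H₀: yes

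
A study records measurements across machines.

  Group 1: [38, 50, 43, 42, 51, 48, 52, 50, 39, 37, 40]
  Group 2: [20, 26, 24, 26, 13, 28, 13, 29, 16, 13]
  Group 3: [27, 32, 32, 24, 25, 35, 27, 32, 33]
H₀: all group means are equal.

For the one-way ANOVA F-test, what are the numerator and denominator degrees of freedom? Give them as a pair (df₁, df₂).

degrees of freedom = [2, 27]

k = 3 groups, N = 30 total
df = (k−1, N−k) = (3−1, 30−3) = (2, 27)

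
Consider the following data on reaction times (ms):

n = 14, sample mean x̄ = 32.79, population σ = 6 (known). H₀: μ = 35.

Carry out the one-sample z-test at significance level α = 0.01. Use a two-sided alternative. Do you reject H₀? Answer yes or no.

SE = σ/√n = 6/√14 = 1.6036
z = (x̄−μ₀)/SE = (32.79−35)/1.6036 = -1.3782
p-value (two-sided) = 0.16815
At α=0.01: p ≥ α → fail to reject H₀

reject H₀: no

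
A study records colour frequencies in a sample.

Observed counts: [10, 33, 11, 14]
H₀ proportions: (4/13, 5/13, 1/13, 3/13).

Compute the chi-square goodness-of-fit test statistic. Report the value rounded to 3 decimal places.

n = 68; E_i = n·p_i = [20.92, 26.15, 5.23, 15.69]
χ² = (10−20.92)²/20.92 + (33−26.15)²/26.15 + (11−5.23)²/5.23 + (14−15.69)²/15.69 = 14.0402
df = 3

test statistic = 14.040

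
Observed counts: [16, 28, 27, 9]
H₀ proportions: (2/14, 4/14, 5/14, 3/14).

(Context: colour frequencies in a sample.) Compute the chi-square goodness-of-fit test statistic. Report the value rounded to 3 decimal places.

test statistic = 6.940

n = 80; E_i = n·p_i = [11.43, 22.86, 28.57, 17.14]
χ² = (16−11.43)²/11.43 + (28−22.86)²/22.86 + (27−28.57)²/28.57 + (9−17.14)²/17.14 = 6.9400
df = 3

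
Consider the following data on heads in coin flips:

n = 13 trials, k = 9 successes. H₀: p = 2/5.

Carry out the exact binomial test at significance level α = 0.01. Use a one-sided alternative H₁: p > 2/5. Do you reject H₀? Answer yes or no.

Exact binomial: n=13, k=9, p₀=2/5=0.4000
P(X≥9) from Σ C(n,i)·p₀^i·(1−p₀)^(n−i)
p-value (one-sided, H₁ greater) = 0.03208
At α=0.01: p ≥ α → fail to reject H₀

reject H₀: no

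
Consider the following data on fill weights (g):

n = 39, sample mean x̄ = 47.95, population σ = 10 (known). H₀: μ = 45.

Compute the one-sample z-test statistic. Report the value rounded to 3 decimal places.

SE = σ/√n = 10/√39 = 1.6013
z = (x̄−μ₀)/SE = (47.95−45)/1.6013 = 1.8423

test statistic = 1.842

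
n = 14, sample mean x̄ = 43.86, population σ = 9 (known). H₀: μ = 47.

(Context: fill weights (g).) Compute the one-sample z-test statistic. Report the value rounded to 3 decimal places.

SE = σ/√n = 9/√14 = 2.4054
z = (x̄−μ₀)/SE = (43.86−47)/2.4054 = -1.3054

test statistic = -1.305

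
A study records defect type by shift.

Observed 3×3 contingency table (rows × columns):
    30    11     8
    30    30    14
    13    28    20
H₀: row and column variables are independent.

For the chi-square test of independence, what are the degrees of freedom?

df = (r−1)(c−1) = (3−1)·(3−1) = 4

degrees of freedom = 4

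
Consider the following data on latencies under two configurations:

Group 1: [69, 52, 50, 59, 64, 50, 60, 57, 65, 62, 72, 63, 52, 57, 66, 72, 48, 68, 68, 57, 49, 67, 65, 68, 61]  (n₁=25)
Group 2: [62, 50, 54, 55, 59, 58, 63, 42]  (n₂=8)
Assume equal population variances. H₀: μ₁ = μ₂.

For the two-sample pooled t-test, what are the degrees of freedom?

df = n₁ + n₂ − 2 = 25 + 8 − 2 = 31

degrees of freedom = 31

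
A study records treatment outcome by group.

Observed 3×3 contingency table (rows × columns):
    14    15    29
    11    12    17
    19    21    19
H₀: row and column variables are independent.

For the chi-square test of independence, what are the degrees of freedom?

degrees of freedom = 4

df = (r−1)(c−1) = (3−1)·(3−1) = 4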